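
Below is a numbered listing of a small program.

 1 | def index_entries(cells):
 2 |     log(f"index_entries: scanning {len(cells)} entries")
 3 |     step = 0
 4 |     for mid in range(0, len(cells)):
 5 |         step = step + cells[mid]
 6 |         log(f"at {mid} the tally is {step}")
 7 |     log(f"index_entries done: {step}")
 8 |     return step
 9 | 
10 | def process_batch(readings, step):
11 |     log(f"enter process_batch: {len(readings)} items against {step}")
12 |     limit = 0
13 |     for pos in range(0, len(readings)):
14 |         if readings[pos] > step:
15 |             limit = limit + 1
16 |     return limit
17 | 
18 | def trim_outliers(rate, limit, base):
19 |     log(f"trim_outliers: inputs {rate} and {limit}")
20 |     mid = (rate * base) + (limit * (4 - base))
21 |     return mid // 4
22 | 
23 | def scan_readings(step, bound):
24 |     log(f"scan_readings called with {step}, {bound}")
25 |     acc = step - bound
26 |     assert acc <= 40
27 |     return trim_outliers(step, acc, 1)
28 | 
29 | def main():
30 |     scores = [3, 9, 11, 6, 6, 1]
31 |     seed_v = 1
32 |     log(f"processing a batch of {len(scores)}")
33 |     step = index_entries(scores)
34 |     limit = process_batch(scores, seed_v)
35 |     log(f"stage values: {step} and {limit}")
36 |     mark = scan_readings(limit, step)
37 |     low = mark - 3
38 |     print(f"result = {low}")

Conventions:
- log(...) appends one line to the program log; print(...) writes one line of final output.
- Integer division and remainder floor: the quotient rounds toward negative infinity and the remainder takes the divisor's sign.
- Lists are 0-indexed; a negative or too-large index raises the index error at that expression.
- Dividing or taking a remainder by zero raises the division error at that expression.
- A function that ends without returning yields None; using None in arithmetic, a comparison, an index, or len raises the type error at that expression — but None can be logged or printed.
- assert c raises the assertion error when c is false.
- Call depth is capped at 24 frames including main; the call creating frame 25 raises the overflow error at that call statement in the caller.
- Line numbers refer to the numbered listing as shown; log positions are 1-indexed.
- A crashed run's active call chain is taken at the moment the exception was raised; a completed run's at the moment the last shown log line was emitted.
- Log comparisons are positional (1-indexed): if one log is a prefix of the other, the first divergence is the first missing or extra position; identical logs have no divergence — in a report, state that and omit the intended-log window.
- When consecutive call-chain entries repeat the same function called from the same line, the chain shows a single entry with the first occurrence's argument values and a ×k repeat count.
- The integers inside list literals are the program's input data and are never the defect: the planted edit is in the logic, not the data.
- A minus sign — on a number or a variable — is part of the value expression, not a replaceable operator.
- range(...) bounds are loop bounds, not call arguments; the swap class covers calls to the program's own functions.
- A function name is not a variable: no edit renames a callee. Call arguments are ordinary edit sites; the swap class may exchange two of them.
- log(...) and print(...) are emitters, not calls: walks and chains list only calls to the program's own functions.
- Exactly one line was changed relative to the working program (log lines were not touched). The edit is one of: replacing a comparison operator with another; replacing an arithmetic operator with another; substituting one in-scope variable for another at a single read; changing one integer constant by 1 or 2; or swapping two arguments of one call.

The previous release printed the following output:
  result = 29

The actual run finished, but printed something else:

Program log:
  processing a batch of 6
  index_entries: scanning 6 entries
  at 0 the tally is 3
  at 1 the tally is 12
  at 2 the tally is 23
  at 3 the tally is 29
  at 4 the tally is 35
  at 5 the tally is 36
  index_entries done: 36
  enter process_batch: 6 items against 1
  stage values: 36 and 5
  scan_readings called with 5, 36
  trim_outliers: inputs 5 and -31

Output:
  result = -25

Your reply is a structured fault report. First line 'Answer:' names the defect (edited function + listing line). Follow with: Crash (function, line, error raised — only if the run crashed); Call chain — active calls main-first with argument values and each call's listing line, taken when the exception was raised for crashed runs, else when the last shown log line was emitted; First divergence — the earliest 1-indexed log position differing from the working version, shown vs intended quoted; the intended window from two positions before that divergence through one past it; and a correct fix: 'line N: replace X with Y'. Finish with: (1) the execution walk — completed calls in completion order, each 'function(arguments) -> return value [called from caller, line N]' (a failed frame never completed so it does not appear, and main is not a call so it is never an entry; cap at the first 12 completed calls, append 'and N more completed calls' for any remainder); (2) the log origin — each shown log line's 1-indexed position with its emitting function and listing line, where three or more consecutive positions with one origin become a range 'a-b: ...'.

Answer: the defect is in main at line 36.
Core observation: Everything matches until log position 12, which reads 'scan_readings called with 5, 36' in place of 'scan_readings called with 36, 5'.
Call chain: main -> scan_readings(5, 36) (called at line 36) -> trim_outliers(5, -31, 1) (called at line 27).
First divergence: at position 12 the run shows 'scan_readings called with 5, 36' where the working version logs 'scan_readings called with 36, 5'.
Intended log window:
  10: enter process_batch: 6 items against 1
  11: stage values: 36 and 5
  12: scan_readings called with 36, 5
  13: trim_outliers: inputs 36 and 31
Execution walk:
  index_entries([3, 9, 11, 6, 6, 1]) -> 36  [called from main, line 33]
  process_batch([3, 9, 11, 6, 6, 1], 1) -> 5  [called from main, line 34]
  trim_outliers(5, -31, 1) -> -22  [called from scan_readings, line 27]
  scan_readings(5, 36) -> -22  [called from main, line 36]
Origin of each log line:
  1: emitted by main (line 32)
  2: emitted by index_entries (line 2)
  3-8: emitted by index_entries (line 6)
  9: emitted by index_entries (line 7)
  10: emitted by process_batch (line 11)
  11: emitted by main (line 35)
  12: emitted by scan_readings (line 24)
  13: emitted by trim_outliers (line 19)
A correct fix: line 36: replace `scan_readings(limit, step)` with `scan_readings(step, limit)`.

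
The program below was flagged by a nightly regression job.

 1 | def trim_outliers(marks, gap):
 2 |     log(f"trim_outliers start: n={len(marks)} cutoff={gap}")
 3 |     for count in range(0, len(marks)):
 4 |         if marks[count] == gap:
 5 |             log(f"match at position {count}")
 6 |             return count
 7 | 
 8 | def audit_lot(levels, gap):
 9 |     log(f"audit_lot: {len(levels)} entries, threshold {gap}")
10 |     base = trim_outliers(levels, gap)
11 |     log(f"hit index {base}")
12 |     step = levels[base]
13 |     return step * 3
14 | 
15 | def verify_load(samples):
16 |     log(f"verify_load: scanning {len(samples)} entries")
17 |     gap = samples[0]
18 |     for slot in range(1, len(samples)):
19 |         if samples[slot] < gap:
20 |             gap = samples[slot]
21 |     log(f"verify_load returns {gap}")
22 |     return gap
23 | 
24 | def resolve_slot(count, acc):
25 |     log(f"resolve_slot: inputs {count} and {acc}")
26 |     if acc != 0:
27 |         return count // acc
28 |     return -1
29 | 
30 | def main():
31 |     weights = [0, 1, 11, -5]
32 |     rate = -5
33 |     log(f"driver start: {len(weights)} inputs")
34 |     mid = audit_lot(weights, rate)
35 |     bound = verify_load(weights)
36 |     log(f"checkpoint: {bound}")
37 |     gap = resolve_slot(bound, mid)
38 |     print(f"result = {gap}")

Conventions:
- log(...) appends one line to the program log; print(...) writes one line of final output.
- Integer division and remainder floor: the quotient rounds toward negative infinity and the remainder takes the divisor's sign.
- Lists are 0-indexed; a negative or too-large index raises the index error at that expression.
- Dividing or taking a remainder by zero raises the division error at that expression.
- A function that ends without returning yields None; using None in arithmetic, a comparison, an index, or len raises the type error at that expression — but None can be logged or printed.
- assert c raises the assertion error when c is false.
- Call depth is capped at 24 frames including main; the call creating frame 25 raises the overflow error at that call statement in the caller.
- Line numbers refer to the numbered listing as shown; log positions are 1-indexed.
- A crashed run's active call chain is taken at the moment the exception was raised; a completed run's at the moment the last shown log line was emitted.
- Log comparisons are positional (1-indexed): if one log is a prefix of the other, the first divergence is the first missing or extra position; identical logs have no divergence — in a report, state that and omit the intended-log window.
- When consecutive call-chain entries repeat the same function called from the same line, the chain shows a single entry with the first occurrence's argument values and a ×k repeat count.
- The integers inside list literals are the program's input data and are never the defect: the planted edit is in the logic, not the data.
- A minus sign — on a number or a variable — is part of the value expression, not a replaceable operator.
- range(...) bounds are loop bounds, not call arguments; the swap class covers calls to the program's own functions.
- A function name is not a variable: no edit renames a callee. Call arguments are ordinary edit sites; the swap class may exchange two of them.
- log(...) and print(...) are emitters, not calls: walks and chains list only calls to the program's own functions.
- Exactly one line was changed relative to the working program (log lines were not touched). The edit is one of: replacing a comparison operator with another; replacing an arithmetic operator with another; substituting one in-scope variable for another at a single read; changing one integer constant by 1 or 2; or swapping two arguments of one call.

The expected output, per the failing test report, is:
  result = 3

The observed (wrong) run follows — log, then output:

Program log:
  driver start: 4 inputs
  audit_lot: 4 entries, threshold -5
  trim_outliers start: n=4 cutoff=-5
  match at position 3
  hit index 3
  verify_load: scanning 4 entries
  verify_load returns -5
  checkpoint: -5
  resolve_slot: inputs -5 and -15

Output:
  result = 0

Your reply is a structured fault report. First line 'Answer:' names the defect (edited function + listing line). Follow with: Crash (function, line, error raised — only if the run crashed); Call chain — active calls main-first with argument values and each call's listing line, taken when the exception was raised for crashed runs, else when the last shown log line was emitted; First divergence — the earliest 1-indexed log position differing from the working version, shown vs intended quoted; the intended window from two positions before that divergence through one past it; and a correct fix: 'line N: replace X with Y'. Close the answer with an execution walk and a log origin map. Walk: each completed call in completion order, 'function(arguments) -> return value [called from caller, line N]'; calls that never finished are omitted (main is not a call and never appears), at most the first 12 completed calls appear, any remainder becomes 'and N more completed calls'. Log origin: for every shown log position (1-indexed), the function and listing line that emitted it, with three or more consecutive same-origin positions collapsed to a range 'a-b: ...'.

Answer: the defect is in main at line 37.
Core observation: Everything matches until log position 9, which reads 'resolve_slot: inputs -5 and -15' in place of 'resolve_slot: inputs -15 and -5'.
Call chain: main -> resolve_slot(-5, -15) (called at line 37).
First divergence: position 9 — shown 'resolve_slot: inputs -5 and -15', intended 'resolve_slot: inputs -15 and -5'.
Intended log window:
  7: verify_load returns -5
  8: checkpoint: -5
  9: resolve_slot: inputs -15 and -5
Execution walk:
  trim_outliers([0, 1, 11, -5], -5) -> 3  [called from audit_lot, line 10]
  audit_lot([0, 1, 11, -5], -5) -> -15  [called from main, line 34]
  verify_load([0, 1, 11, -5]) -> -5  [called from main, line 35]
  resolve_slot(-5, -15) -> 0  [called from main, line 37]
Origin of each log line:
  1: emitted by main (line 33)
  2: emitted by audit_lot (line 9)
  3: emitted by trim_outliers (line 2)
  4: emitted by trim_outliers (line 5)
  5: emitted by audit_lot (line 11)
  6: emitted by verify_load (line 16)
  7: emitted by verify_load (line 21)
  8: emitted by main (line 36)
  9: emitted by resolve_slot (line 25)
A correct fix: line 37: replace `resolve_slot(bound, mid)` with `resolve_slot(mid, bound)`.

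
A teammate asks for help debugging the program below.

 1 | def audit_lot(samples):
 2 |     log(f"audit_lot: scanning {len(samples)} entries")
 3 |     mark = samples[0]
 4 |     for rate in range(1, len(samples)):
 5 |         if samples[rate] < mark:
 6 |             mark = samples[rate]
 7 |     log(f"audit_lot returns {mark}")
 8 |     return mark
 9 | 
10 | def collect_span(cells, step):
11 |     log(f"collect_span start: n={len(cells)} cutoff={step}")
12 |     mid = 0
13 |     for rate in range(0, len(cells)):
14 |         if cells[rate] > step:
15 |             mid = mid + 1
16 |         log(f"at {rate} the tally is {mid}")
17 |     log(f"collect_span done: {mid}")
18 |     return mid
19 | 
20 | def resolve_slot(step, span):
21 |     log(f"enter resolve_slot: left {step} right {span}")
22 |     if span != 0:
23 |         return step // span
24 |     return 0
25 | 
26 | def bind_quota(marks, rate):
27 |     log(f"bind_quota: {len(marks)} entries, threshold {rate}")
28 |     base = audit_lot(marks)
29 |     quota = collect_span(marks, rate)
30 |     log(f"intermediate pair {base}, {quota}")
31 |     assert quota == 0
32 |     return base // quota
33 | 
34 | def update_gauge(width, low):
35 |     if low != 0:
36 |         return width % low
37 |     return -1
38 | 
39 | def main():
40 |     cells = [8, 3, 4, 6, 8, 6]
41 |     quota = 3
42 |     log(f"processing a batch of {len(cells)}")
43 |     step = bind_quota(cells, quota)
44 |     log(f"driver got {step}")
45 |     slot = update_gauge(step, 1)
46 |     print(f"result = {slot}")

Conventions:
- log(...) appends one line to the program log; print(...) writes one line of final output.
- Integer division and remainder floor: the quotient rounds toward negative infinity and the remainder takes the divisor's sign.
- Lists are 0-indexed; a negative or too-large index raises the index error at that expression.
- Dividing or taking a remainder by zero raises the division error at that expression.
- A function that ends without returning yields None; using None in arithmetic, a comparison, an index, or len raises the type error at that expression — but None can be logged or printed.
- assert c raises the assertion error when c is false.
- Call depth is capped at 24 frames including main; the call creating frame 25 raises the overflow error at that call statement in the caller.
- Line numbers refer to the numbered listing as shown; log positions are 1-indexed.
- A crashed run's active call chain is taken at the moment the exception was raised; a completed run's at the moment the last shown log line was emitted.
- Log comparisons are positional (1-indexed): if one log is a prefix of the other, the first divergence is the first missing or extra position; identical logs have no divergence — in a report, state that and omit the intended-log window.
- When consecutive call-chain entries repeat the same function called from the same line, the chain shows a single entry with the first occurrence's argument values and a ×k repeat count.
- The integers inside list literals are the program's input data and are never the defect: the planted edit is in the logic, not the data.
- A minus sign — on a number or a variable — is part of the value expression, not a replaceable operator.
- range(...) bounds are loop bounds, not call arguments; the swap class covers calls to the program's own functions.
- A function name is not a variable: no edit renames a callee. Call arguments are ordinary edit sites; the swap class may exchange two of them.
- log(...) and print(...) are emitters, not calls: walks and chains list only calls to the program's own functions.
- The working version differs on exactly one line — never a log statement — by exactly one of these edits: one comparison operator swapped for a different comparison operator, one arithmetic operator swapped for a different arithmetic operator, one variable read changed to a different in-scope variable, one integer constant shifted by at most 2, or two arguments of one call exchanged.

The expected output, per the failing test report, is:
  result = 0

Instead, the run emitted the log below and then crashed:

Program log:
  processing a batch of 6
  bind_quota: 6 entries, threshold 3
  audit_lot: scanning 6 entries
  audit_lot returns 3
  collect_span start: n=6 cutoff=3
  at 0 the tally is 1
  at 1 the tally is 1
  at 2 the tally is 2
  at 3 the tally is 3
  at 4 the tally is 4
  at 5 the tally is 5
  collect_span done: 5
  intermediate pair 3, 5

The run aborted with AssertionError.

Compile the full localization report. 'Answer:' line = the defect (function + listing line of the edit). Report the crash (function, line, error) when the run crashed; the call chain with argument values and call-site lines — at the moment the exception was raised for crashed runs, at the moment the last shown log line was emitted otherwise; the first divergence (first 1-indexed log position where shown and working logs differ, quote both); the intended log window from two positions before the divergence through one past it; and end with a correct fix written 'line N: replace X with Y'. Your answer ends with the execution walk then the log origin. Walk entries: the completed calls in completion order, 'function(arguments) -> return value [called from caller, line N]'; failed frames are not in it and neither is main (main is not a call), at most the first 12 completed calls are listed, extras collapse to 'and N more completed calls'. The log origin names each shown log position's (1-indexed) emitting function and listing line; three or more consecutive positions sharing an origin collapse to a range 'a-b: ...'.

Answer: the defect is in bind_quota at line 31.
Key observation: The faulty run's log stops after 13 lines; the working version's next line would be 'driver got 0'.
Crash: bind_quota, line 31, AssertionError.
Call chain: main -> bind_quota([8, 3, 4, 6, 8, 6], 3) (called at line 43).
First divergence: position 14 (shown log ended at 13 lines; the working version continues: 'driver got 0').
Intended log window:
  12: collect_span done: 5
  13: intermediate pair 3, 5
  14: driver got 0
Execution walk:
  audit_lot([8, 3, 4, 6, 8, 6]) -> 3  [called from bind_quota, line 28]
  collect_span([8, 3, 4, 6, 8, 6], 3) -> 5  [called from bind_quota, line 29]
Log origin:
  1: from main, line 42
  2: from bind_quota, line 27
  3: from audit_lot, line 2
  4: from audit_lot, line 7
  5: from collect_span, line 11
  6-11: from collect_span, line 16
  12: from collect_span, line 17
  13: from bind_quota, line 30
A correct fix: line 31: replace `==` with `>`.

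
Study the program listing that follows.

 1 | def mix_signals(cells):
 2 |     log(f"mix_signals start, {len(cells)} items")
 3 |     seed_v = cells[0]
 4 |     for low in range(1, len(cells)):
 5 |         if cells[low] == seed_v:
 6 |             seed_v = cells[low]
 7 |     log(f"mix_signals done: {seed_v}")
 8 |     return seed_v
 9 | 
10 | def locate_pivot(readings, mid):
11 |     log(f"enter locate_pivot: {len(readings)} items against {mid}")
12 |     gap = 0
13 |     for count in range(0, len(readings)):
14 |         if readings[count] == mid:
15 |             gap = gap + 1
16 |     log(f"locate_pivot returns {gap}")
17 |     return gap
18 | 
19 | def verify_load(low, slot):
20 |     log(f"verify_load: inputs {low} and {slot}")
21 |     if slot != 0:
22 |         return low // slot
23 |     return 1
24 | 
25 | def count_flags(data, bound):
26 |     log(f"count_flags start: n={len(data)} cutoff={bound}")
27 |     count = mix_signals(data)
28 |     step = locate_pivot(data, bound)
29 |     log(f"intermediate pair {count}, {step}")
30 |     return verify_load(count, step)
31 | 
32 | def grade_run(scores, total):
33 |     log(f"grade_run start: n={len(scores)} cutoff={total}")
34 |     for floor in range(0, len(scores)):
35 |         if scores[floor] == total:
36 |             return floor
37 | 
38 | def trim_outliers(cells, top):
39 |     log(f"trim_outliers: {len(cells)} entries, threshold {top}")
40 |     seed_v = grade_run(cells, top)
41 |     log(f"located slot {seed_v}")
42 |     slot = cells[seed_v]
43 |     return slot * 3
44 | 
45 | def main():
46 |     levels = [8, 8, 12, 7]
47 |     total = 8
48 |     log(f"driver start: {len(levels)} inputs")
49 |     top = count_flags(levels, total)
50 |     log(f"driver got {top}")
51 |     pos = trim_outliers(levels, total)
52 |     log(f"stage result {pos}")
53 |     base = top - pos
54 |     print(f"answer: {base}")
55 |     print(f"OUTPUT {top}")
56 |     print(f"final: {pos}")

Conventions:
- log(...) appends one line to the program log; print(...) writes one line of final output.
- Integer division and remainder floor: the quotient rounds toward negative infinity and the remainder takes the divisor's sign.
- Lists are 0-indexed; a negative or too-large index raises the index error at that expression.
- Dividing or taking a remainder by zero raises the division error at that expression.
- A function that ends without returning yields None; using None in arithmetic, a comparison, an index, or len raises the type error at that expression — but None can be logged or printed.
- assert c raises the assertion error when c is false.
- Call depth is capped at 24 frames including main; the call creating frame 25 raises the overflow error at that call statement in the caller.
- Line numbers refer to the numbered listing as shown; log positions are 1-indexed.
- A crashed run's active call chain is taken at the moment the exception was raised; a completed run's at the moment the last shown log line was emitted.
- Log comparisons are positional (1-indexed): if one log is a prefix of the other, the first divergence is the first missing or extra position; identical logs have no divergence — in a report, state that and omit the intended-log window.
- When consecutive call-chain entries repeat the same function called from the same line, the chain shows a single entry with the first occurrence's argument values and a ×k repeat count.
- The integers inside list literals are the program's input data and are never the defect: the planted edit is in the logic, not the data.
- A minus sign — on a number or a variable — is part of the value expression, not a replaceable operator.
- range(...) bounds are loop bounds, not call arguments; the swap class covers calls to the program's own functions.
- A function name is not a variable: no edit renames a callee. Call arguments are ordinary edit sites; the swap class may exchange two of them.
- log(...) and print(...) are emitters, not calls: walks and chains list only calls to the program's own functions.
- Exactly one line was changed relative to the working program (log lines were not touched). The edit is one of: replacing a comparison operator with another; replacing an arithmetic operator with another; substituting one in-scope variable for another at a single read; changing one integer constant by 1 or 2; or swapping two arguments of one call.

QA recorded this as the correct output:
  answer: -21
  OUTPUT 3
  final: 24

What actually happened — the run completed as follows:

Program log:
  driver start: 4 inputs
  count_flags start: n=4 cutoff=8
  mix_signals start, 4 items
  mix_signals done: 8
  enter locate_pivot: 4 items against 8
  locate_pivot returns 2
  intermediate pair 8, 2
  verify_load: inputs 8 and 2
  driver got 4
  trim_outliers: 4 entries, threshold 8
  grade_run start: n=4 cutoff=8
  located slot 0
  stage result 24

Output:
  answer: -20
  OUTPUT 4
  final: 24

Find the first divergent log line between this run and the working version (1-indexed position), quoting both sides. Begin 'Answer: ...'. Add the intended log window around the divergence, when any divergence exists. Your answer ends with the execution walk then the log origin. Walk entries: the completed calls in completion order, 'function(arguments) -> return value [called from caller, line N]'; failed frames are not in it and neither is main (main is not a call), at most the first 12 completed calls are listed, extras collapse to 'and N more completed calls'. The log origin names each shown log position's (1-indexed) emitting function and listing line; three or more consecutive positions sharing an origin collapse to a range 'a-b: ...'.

Answer: position 4 — shown 'mix_signals done: 8', intended 'mix_signals done: 7'.
Intended log window:
  2: count_flags start: n=4 cutoff=8
  3: mix_signals start, 4 items
  4: mix_signals done: 7
  5: enter locate_pivot: 4 items against 8
Execution walk:
  mix_signals([8, 8, 12, 7]) -> 8  [called from count_flags, line 27]
  locate_pivot([8, 8, 12, 7], 8) -> 2  [called from count_flags, line 28]
  verify_load(8, 2) -> 4  [called from count_flags, line 30]
  count_flags([8, 8, 12, 7], 8) -> 4  [called from main, line 49]
  grade_run([8, 8, 12, 7], 8) -> 0  [called from trim_outliers, line 40]
  trim_outliers([8, 8, 12, 7], 8) -> 24  [called from main, line 51]
Log origins:
  1: emitted by main (line 48)
  2: emitted by count_flags (line 26)
  3: emitted by mix_signals (line 2)
  4: emitted by mix_signals (line 7)
  5: emitted by locate_pivot (line 11)
  6: emitted by locate_pivot (line 16)
  7: emitted by count_flags (line 29)
  8: emitted by verify_load (line 20)
  9: emitted by main (line 50)
  10: emitted by trim_outliers (line 39)
  11: emitted by grade_run (line 33)
  12: emitted by trim_outliers (line 41)
  13: emitted by main (line 52)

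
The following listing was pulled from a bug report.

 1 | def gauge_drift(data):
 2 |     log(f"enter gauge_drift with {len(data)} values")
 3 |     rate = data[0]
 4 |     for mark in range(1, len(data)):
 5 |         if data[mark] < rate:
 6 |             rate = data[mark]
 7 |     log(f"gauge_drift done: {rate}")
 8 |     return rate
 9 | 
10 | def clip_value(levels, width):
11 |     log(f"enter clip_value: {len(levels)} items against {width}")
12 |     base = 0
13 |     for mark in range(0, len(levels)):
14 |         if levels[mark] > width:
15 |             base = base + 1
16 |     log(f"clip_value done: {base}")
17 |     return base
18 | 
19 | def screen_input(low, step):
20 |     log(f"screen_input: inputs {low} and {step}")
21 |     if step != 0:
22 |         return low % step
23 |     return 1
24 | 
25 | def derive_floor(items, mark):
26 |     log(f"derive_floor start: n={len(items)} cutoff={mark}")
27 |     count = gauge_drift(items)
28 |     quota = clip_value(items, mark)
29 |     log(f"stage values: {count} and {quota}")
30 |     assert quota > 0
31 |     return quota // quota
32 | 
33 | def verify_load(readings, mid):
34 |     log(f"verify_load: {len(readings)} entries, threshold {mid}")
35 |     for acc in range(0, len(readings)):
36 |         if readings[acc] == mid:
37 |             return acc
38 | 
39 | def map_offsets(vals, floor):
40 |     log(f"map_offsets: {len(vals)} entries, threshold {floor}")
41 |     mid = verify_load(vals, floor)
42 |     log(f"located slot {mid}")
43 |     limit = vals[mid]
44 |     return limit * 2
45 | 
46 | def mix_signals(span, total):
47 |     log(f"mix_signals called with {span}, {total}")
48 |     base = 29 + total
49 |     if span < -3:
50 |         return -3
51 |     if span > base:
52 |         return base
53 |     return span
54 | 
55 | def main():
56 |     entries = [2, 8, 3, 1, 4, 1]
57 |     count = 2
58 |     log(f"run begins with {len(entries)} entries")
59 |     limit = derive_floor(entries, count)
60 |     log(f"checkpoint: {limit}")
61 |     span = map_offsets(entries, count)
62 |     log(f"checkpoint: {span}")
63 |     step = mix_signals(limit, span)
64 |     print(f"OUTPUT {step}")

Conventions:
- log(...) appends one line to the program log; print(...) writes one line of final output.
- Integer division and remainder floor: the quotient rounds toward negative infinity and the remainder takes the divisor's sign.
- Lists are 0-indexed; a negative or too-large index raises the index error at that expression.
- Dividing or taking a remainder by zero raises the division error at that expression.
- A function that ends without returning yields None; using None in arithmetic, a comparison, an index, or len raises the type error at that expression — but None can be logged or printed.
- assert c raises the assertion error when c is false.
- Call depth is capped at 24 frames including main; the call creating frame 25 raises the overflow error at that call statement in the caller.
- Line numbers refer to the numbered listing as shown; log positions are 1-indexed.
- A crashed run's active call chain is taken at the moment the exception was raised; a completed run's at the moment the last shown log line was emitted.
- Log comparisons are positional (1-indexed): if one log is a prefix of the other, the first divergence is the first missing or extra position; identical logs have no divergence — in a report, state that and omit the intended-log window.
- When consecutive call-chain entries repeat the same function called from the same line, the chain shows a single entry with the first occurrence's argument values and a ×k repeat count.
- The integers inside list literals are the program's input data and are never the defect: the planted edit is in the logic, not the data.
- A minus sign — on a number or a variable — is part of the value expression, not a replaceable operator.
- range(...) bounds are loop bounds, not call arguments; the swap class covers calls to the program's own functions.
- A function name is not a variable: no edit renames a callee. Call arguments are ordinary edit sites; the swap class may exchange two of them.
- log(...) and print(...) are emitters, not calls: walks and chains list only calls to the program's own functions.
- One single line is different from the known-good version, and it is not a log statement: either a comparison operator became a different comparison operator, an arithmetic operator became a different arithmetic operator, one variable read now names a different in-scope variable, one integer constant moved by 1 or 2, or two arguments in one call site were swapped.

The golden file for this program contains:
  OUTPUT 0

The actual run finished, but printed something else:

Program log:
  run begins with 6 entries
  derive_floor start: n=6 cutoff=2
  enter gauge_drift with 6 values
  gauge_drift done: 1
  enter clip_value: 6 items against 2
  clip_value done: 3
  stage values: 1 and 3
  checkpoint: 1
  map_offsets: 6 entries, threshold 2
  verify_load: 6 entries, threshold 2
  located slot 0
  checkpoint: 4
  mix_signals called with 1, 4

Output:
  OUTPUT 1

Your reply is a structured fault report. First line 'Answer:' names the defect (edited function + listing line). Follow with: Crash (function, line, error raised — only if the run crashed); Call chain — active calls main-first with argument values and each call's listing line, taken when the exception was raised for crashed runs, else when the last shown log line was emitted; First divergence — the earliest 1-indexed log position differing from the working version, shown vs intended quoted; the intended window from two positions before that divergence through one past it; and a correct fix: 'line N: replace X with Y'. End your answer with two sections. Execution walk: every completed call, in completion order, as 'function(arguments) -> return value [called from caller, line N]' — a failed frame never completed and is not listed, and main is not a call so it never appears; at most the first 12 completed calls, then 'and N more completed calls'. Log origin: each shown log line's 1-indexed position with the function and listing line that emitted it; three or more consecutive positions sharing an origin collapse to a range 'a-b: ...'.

Answer: the defect is in derive_floor at line 31.
The tell: The log first diverges at position 8: the faulty run prints 'checkpoint: 1' where the working version prints 'checkpoint: 0'.
Call chain: main -> mix_signals(1, 4) (called at line 63).
First divergence: position 8; shown 'checkpoint: 1' vs intended 'checkpoint: 0'.
Intended log window:
  6: clip_value done: 3
  7: stage values: 1 and 3
  8: checkpoint: 0
  9: map_offsets: 6 entries, threshold 2
Execution walk:
  gauge_drift([2, 8, 3, 1, 4, 1]) -> 1  [called from derive_floor, line 27]
  clip_value([2, 8, 3, 1, 4, 1], 2) -> 3  [called from derive_floor, line 28]
  derive_floor([2, 8, 3, 1, 4, 1], 2) -> 1  [called from main, line 59]
  verify_load([2, 8, 3, 1, 4, 1], 2) -> 0  [called from map_offsets, line 41]
  map_offsets([2, 8, 3, 1, 4, 1], 2) -> 4  [called from main, line 61]
  mix_signals(1, 4) -> 1  [called from main, line 63]
Log origin:
  1 — main, line 58
  2 — derive_floor, line 26
  3 — gauge_drift, line 2
  4 — gauge_drift, line 7
  5 — clip_value, line 11
  6 — clip_value, line 16
  7 — derive_floor, line 29
  8 — main, line 60
  9 — map_offsets, line 40
  10 — verify_load, line 34
  11 — map_offsets, line 42
  12 — main, line 62
  13 — mix_signals, line 47
A correct fix: line 31: replace `quota // quota` with `count // quota`.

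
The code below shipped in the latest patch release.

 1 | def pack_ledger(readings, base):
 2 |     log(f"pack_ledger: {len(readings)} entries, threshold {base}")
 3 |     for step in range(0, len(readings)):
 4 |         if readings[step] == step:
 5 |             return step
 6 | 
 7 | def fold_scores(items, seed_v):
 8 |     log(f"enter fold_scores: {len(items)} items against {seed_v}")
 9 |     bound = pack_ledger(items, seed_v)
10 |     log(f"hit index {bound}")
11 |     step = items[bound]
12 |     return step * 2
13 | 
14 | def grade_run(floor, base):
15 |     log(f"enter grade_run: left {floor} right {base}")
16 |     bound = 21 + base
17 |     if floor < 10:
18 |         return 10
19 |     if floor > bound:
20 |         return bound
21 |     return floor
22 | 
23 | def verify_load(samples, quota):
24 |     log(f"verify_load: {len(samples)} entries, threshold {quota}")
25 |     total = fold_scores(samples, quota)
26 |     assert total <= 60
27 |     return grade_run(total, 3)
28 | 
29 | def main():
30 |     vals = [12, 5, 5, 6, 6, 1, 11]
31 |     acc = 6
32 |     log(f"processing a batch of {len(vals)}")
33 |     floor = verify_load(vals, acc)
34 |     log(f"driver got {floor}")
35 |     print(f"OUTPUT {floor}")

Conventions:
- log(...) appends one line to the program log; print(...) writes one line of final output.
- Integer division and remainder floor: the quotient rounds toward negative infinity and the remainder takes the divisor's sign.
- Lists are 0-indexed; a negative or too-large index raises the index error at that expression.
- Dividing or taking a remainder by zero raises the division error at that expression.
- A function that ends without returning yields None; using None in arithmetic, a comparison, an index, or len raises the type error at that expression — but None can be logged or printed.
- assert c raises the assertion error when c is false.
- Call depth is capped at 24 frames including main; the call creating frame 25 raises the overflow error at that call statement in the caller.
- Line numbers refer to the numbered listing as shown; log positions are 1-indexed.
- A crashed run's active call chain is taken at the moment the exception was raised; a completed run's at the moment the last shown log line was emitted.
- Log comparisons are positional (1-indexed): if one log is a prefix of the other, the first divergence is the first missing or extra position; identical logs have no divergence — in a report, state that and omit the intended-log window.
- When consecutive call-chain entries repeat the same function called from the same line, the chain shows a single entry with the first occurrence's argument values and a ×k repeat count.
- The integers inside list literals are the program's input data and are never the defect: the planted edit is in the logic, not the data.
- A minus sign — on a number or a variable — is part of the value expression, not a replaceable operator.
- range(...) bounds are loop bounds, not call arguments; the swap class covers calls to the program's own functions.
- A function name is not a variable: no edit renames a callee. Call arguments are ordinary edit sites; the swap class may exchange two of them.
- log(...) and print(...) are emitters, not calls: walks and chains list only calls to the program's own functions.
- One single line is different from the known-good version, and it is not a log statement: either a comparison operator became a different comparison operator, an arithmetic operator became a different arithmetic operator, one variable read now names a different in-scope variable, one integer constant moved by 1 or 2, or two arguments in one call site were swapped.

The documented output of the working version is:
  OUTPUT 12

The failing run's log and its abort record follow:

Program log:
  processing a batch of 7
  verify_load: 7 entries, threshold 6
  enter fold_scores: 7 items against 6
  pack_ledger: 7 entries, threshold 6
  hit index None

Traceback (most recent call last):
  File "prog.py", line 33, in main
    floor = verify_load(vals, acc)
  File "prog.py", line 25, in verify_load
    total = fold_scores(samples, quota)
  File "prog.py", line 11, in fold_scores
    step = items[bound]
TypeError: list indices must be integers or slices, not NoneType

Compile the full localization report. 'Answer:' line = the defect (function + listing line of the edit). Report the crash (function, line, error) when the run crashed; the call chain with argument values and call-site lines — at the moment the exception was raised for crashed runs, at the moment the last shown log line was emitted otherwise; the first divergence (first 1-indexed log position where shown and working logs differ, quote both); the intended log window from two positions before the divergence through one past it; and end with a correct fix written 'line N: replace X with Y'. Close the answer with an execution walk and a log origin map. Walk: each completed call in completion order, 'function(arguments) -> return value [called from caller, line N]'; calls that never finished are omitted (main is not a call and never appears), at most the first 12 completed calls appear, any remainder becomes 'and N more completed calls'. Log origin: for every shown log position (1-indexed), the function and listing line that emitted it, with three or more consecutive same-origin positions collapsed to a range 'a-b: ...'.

Answer: the defect is in pack_ledger at line 4.
Key observation: Position 5 is the first bad log line: 'hit index None' should read 'hit index 3'.
Crash: fold_scores, line 11, TypeError.
Call chain: main -> verify_load([12, 5, 5, 6, 6, 1, 11], 6) (called at line 33) -> fold_scores([12, 5, 5, 6, 6, 1, 11], 6) (called at line 25).
First divergence: at position 5 the run shows 'hit index None' where the working version logs 'hit index 3'.
Intended log window:
  3: enter fold_scores: 7 items against 6
  4: pack_ledger: 7 entries, threshold 6
  5: hit index 3
  6: enter grade_run: left 12 right 3
Execution walk:
  pack_ledger([12, 5, 5, 6, 6, 1, 11], 6) -> None  [called from fold_scores, line 9]
Log origins:
  1: emitted by main (line 32)
  2: emitted by verify_load (line 24)
  3: emitted by fold_scores (line 8)
  4: emitted by pack_ledger (line 2)
  5: emitted by fold_scores (line 10)
A correct fix: line 4: replace `readings[step] == step` with `readings[step] == base`.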